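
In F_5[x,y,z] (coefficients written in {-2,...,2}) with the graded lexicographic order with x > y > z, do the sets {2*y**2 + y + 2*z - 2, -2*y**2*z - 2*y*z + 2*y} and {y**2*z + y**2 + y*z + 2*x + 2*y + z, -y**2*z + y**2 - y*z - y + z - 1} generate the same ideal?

No, the ideals differ.

Since reduced Gröbner bases are canonical representatives of ideals under a given ordering, it suffices to compute and compare them.
Buchberger on the first generating set:
f_1 = 2*y**2 + y + 2*z - 2, LT = y**2.
f_2 = -2*y**2*z - 2*y*z + 2*y, LT = y**2*z.

S(f_1,f_2): lcm = y**2*z. S = 2*y*z + z**2 + y - z.
  leading term y*z: no divisor's leading term divides it; move 2*y*z to the remainder.
  leading term z**2: no divisor's leading term divides it; move z**2 to the remainder.
  leading term y: no divisor's leading term divides it; move y to the remainder.
  leading term z: no divisor's leading term divides it; move -z to the remainder.
  remainder 2*y*z + z**2 + y - z ≠ 0; add g_3 = 2*y*z + z**2 + y - z to the basis.

S(f_1,g_3): lcm = y**2*z. S = 2*y*z**2 + 2*y**2 + y*z + z**2 - z.
  leading term y*z**2: subtract (z)·g_3 from 2*y*z**2 + 2*y**2 + y*z + z**2 - z → -z**3 + 2*y**2 + 2*z**2 - z
  leading term z**3: no divisor's leading term divides it; move -z**3 to the remainder.
  leading term y**2: subtract (1)·f_1 from 2*y**2 + 2*z**2 - z → 2*z**2 - y + 2*z + 2
  leading term z**2: no divisor's leading term divides it; move 2*z**2 to the remainder.
  leading term y: no divisor's leading term divides it; move -y to the remainder.
  leading term z: no divisor's leading term divides it; move 2*z to the remainder.
  leading term 1: no divisor's leading term divides it; move 2 to the remainder.
  remainder -z**3 + 2*z**2 - y + 2*z + 2 ≠ 0; add g_4 = -z**3 + 2*z**2 - y + 2*z + 2 to the basis.

The other S-polynomials (S(f_2,g_3), S(f_1,g_4), S(f_2,g_4), S(g_3,g_4)) all reduce to 0 modulo the current basis, so we have a Gröbner basis.
Inter-reduce: drop elements whose leading term is divisible by another's, tail-reduce, and make monic.
Reduced Gröbner basis: {z**3 - 2*z**2 + y - 2*z - 2, y**2 - 2*y + z - 1, y*z - 2*z**2 - 2*y + 2*z}.

Buchberger on the second generating set:
h_1 = y**2*z + y**2 + y*z + 2*x + 2*y + z, LT = y**2*z.
h_2 = -y**2*z + y**2 - y*z - y + z - 1, LT = y**2*z.

S(h_1,h_2): lcm = y**2*z. S = 2*y**2 + 2*x + y + 2*z - 1.
  leading term y**2: no divisor's leading term divides it; move 2*y**2 to the remainder.
  leading term x: no divisor's leading term divides it; move 2*x to the remainder.
  leading term y: no divisor's leading term divides it; move y to the remainder.
  leading term z: no divisor's leading term divides it; move 2*z to the remainder.
  leading term 1: no divisor's leading term divides it; move -1 to the remainder.
  remainder 2*y**2 + 2*x + y + 2*z - 1 ≠ 0; add k_3 = 2*y**2 + 2*x + y + 2*z - 1 to the basis.

S(h_1,k_3): lcm = y**2*z. S = -x*z + y**2 - 2*y*z - z**2 + 2*x + 2*y - z.
  leading term x*z: no divisor's leading term divides it; move -x*z to the remainder.
  leading term y**2: subtract (-2)·k_3 from y**2 - 2*y*z - z**2 + 2*x + 2*y - z → -2*y*z - z**2 + x - y - 2*z - 2
  leading term y*z: no divisor's leading term divides it; move -2*y*z to the remainder.
  leading term z**2: no divisor's leading term divides it; move -z**2 to the remainder.
  leading term x: no divisor's leading term divides it; move x to the remainder.
  leading term y: no divisor's leading term divides it; move -y to the remainder.
  leading term z: no divisor's leading term divides it; move -2*z to the remainder.
  leading term 1: no divisor's leading term divides it; move -2 to the remainder.
  remainder -x*z - 2*y*z - z**2 + x - y - 2*z - 2 ≠ 0; add k_4 = -x*z - 2*y*z - z**2 + x - y - 2*z - 2 to the basis.

The other S-polynomials (S(h_2,k_3), S(h_1,k_4), S(h_2,k_4), S(k_3,k_4)) all reduce to 0 modulo the current basis, so we have a Gröbner basis.
Inter-reduce: drop elements whose leading term is divisible by another's, tail-reduce, and make monic.
Reduced Gröbner basis: {x*z + 2*y*z + z**2 - x + y + 2*z + 2, y**2 + x - 2*y + z + 2}.

Since the reduced bases disagree, the two ideals are not the same.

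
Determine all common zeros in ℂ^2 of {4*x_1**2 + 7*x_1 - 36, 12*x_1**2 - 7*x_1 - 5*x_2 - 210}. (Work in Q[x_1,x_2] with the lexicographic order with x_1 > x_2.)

Compute a lex Gröbner basis by Buchberger's algorithm.
f_1 = 4*x_1**2 + 7*x_1 - 36, LT = x_1**2.
f_2 = 12*x_1**2 - 7*x_1 - 5*x_2 - 210, LT = x_1**2.

S(f_1,f_2): lcm = x_1**2. S = 7/3*x_1 + 5/12*x_2 + 17/2.
  leading term x_1: no divisor's leading term divides it; move 7/3*x_1 to the remainder.
  leading term x_2: no divisor's leading term divides it; move 5/12*x_2 to the remainder.
  leading term 1: no divisor's leading term divides it; move 17/2 to the remainder.
  remainder 7/3*x_1 + 5/12*x_2 + 17/2 ≠ 0; add h_3 = 7/3*x_1 + 5/12*x_2 + 17/2 to the basis.

S(f_1,h_3): lcm = x_1**2. S = -5/28*x_1*x_2 - 53/28*x_1 - 9.
  leading term x_1*x_2: subtract (-15/196*x_2)·h_3 from -5/28*x_1*x_2 - 53/28*x_1 - 9 → -53/28*x_1 + 25/784*x_2**2 + 255/392*x_2 - 9
  leading term x_1: subtract (-159/196)·h_3 from -53/28*x_1 + 25/784*x_2**2 + 255/392*x_2 - 9 → 25/784*x_2**2 + 775/784*x_2 - 825/392
  leading term x_2**2: no divisor's leading term divides it; move 25/784*x_2**2 to the remainder.
  leading term x_2: no divisor's leading term divides it; move 775/784*x_2 to the remainder.
  leading term 1: no divisor's leading term divides it; move -825/392 to the remainder.
  remainder 25/784*x_2**2 + 775/784*x_2 - 825/392 ≠ 0; add h_4 = 25/784*x_2**2 + 775/784*x_2 - 825/392 to the basis.

The other S-polynomials (S(f_2,h_3), S(f_1,h_4), S(f_2,h_4), S(h_3,h_4)) all reduce to 0 modulo the current basis, so we have a Gröbner basis.
Inter-reduce: drop elements whose leading term is divisible by another's, tail-reduce, and make monic.
Reduced Gröbner basis: {x_1 + 5/28*x_2 + 51/14, x_2**2 + 31*x_2 - 66}.

From the last basis element, x_2**2 + 31*x_2 - 66 = 0, so x_2 takes values in {-33, 2}. Each choice, substituted upward through the basis, yields the corresponding point(s) of the solution set.
  x_2 = -33: the earlier basis element becomes x_1 - 9/4 = 0, giving x_1 = 9/4 — point (9/4, -33).
  x_2 = 2: the earlier basis element becomes x_1 + 4 = 0, giving x_1 = -4 — point (-4, 2).

{(9/4, -33), (-4, 2)}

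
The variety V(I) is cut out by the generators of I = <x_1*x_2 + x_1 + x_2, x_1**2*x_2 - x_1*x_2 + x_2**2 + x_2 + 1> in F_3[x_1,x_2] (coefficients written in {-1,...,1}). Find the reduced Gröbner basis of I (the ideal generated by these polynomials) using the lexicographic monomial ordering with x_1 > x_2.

f_1 = x_1*x_2 + x_1 + x_2, LT = x_1*x_2.
f_2 = x_1**2*x_2 - x_1*x_2 + x_2**2 + x_2 + 1, LT = x_1**2*x_2.

S(f_1,f_2): lcm = x_1**2*x_2. S = x_1**2 - x_1*x_2 - x_2**2 - x_2 - 1.
  leading term x_1**2: no divisor's leading term divides it; move x_1**2 to the remainder.
  leading term x_1*x_2: subtract (-1)·f_1 from -x_1*x_2 - x_2**2 - x_2 - 1 → x_1 - x_2**2 - 1
  leading term x_1: no divisor's leading term divides it; move x_1 to the remainder.
  leading term x_2**2: no divisor's leading term divides it; move -x_2**2 to the remainder.
  leading term 1: no divisor's leading term divides it; move -1 to the remainder.
  remainder x_1**2 + x_1 - x_2**2 - 1 ≠ 0; add g_3 = x_1**2 + x_1 - x_2**2 - 1 to the basis.

S(f_1,g_3): lcm = x_1**2*x_2. S = x_1**2 + x_2**3 + x_2.
  leading term x_1**2: subtract (1)·g_3 from x_1**2 + x_2**3 + x_2 → -x_1 + x_2**3 + x_2**2 + x_2 + 1
  leading term x_1: no divisor's leading term divides it; move -x_1 to the remainder.
  leading term x_2**3: no divisor's leading term divides it; move x_2**3 to the remainder.
  leading term x_2**2: no divisor's leading term divides it; move x_2**2 to the remainder.
  leading term x_2: no divisor's leading term divides it; move x_2 to the remainder.
  leading term 1: no divisor's leading term divides it; move 1 to the remainder.
  remainder -x_1 + x_2**3 + x_2**2 + x_2 + 1 ≠ 0; add g_4 = -x_1 + x_2**3 + x_2**2 + x_2 + 1 to the basis.

S(f_1,g_4): lcm = x_1*x_2. S = x_1 + x_2**4 + x_2**3 + x_2**2 - x_2.
  leading term x_1: subtract (-1)·g_4 from x_1 + x_2**4 + x_2**3 + x_2**2 - x_2 → x_2**4 - x_2**3 - x_2**2 + 1
  leading term x_2**4: no divisor's leading term divides it; move x_2**4 to the remainder.
  leading term x_2**3: no divisor's leading term divides it; move -x_2**3 to the remainder.
  leading term x_2**2: no divisor's leading term divides it; move -x_2**2 to the remainder.
  leading term 1: no divisor's leading term divides it; move 1 to the remainder.
  remainder x_2**4 - x_2**3 - x_2**2 + 1 ≠ 0; add g_5 = x_2**4 - x_2**3 - x_2**2 + 1 to the basis.

The other S-polynomials (S(f_2,g_3), S(f_2,g_4), S(g_3,g_4), S(f_1,g_5), S(f_2,g_5), S(g_3,g_5), S(g_4,g_5)) all reduce to 0 modulo the current basis, so we have a Gröbner basis.
Inter-reduce: drop elements whose leading term is divisible by another's, tail-reduce, and make monic.

G = {x_1 - x_2**3 - x_2**2 - x_2 - 1, x_2**4 - x_2**3 - x_2**2 + 1}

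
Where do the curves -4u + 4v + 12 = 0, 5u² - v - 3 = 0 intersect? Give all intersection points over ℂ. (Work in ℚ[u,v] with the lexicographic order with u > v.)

Compute a lex Gröbner basis by Buchberger's algorithm.
f_1 = -4u + 4v + 12, LT = u.
f_2 = 5u² - v - 3, LT = u².

S(f_1,f_2): lcm = u². S = -uv - 3u + ⅕v + ⅗.
  leading term uv: subtract (¼v)·f_1 from -uv - 3u + ⅕v + ⅗ → -3u - v² - 14/5v + ⅗
  leading term u: subtract (¾)·f_1 from -3u - v² - 14/5v + ⅗ → -v² - 29/5v - 42/5
  leading term v²: no divisor's leading term divides it; move -v² to the remainder.
  leading term v: no divisor's leading term divides it; move -29/5v to the remainder.
  leading term 1: no divisor's leading term divides it; move -42/5 to the remainder.
  remainder -v² - 29/5v - 42/5 ≠ 0; add h_3 = -v² - 29/5v - 42/5 to the basis.

S(f_1,h_3): leading monomials are coprime, so the S-polynomial reduces to 0 (Buchberger's first criterion).
S(f_2,h_3): leading monomials are coprime, so the S-polynomial reduces to 0 (Buchberger's first criterion).
Every S-polynomial of the final basis reduces to 0, so we have a Gröbner basis.
Inter-reduce: drop elements whose leading term is divisible by another's, tail-reduce, and make monic.
Reduced Gröbner basis: {u - v - 3, v² + 29/5v + 42/5}.

From the last basis element, v² + 29/5v + 42/5 = 0, so v takes values in {-3, -14/5}. Each choice, substituted upward through the basis, yields the corresponding point(s) of the solution set.
  v = -3: the earlier basis element becomes u = 0, giving u = 0 — point (0, -3).
  v = -14/5: the earlier basis element becomes u - ⅕ = 0, giving u = 1/5 — point (1/5, -14/5).
Each listed point satisfies every original equation (direct substitution).

{(0, -3), (1/5, -14/5)}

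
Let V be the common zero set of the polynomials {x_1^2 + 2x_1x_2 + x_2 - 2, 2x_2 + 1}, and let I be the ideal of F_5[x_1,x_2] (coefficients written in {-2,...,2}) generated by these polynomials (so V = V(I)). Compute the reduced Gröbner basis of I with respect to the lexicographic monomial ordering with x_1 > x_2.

G = {x_1^2 - x_1, x_2 - 2}

This is the nonlinear analogue of row-reducing a linear system.

f_1 = x_1^2 + 2x_1x_2 + x_2 - 2, LT = x_1^2.
f_2 = 2x_2 + 1, LT = x_2.

The S-polynomials (S(f_1,f_2)) all reduce to 0 modulo the current basis, so we have a Gröbner basis.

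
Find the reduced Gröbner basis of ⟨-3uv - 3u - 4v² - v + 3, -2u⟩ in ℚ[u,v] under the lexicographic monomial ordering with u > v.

f_1 = -3uv - 3u - 4v² - v + 3, LT = uv.
f_2 = -2u, LT = u.

S(f_1,f_2): lcm = uv. S = u + 4/3v² + ⅓v - 1.
  leading term u: subtract (-½)·f_2 from u + 4/3v² + ⅓v - 1 → 4/3v² + ⅓v - 1
  leading term v²: no divisor's leading term divides it; move 4/3v² to the remainder.
  leading term v: no divisor's leading term divides it; move ⅓v to the remainder.
  leading term 1: no divisor's leading term divides it; move -1 to the remainder.
  remainder 4/3v² + ⅓v - 1 ≠ 0; add g_3 = 4/3v² + ⅓v - 1 to the basis.

The other S-polynomials (S(f_1,g_3), S(f_2,g_3)) all reduce to 0 modulo the current basis, so we have a Gröbner basis.
Inter-reduce: drop elements whose leading term is divisible by another's, tail-reduce, and make monic.

G = {u, v² + ¼v - ¾}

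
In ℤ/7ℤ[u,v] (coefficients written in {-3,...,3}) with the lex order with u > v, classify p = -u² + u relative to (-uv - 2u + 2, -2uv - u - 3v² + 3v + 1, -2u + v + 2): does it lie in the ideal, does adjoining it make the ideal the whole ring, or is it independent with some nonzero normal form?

-u² + u lies in I (it reduces to 0).

First compute the reduced Gröbner basis of I by Buchberger's algorithm.
f_1 = -uv - 2u + 2, LT = uv.
f_2 = -2uv - u - 3v² + 3v + 1, LT = uv.
f_3 = -2u + v + 2, LT = u.

S(f_1,f_2): lcm = uv. S = -2u + 2v² - 2v + 2.
  leading term u: subtract (1)·f_3 from -2u + 2v² - 2v + 2 → 2v² - 3v
  leading term v²: no divisor's leading term divides it; move 2v² to the remainder.
  leading term v: no divisor's leading term divides it; move -3v to the remainder.
  remainder 2v² - 3v ≠ 0; add h_4 = 2v² - 3v to the basis.

S(f_1,f_3): lcm = uv. S = 2u - 3v² + v - 2.
  leading term u: subtract (-1)·f_3 from 2u - 3v² + v - 2 → -3v² + 2v
  leading term v²: subtract (2)·h_4 from -3v² + 2v → v
  leading term v: no divisor's leading term divides it; move v to the remainder.
  remainder v ≠ 0; add h_5 = v to the basis.

The other S-polynomials (S(f_2,f_3), S(f_1,h_4), S(f_2,h_4), S(f_3,h_4), S(f_1,h_5), S(f_2,h_5), S(f_3,h_5), S(h_4,h_5)) all reduce to 0 modulo the current basis, so we have a Gröbner basis.
Inter-reduce: drop elements whose leading term is divisible by another's, tail-reduce, and make monic.
Reduced Gröbner basis: {u - 1, v}.
Label its elements g_1 = u - 1, g_2 = v.

Reduce p = -u² + u modulo G:
  leading term u²: subtract (-u)·g_1 from -u² + u → 0
  normal form = 0.
Since the normal form is 0, p ∈ I.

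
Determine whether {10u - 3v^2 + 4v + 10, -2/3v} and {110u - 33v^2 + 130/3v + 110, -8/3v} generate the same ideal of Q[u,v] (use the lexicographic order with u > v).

For a fixed monomial order, each ideal has a unique reduced Gröbner basis; comparing bases decides equality.
Buchberger on the first generating set:
f_1 = 10u - 3v^2 + 4v + 10, LT = u.
f_2 = -2/3v, LT = v.

The S-polynomials (S(f_1,f_2)) all reduce to 0 modulo the current basis, so we have a Gröbner basis.
Inter-reduce: drop elements whose leading term is divisible by another's, tail-reduce, and make monic.
Reduced Gröbner basis: {u + 1, v}.

Buchberger on the second generating set:
h_1 = 110u - 33v^2 + 130/3v + 110, LT = u.
h_2 = -8/3v, LT = v.

The S-polynomials (S(h_1,h_2)) all reduce to 0 modulo the current basis, so we have a Gröbner basis.
Inter-reduce: drop elements whose leading term is divisible by another's, tail-reduce, and make monic.
Reduced Gröbner basis: {u + 1, v}.

These coincide, so the ideals are equal.

Yes, the ideals are equal.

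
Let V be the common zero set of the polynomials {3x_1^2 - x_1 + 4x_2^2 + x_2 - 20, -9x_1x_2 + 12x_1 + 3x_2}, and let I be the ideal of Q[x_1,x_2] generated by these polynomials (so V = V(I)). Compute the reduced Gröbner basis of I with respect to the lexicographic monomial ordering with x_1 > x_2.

f_1 = 3x_1^2 - x_1 + 4x_2^2 + x_2 - 20, LT = x_1^2.
f_2 = -9x_1x_2 + 12x_1 + 3x_2, LT = x_1x_2.

S(f_1,f_2): lcm = x_1^2x_2. S = 4/3x_1^2 + 4/3x_2^3 + 1/3x_2^2 - 20/3x_2.
  leading term x_1^2: subtract (4/9)·f_1 from 4/3x_1^2 + 4/3x_2^3 + 1/3x_2^2 - 20/3x_2 → 4/9x_1 + 4/3x_2^3 - 13/9x_2^2 - 64/9x_2 + 80/9
  leading term x_1: no divisor's leading term divides it; move 4/9x_1 to the remainder.
  leading term x_2^3: no divisor's leading term divides it; move 4/3x_2^3 to the remainder.
  leading term x_2^2: no divisor's leading term divides it; move -13/9x_2^2 to the remainder.
  leading term x_2: no divisor's leading term divides it; move -64/9x_2 to the remainder.
  leading term 1: no divisor's leading term divides it; move 80/9 to the remainder.
  remainder 4/9x_1 + 4/3x_2^3 - 13/9x_2^2 - 64/9x_2 + 80/9 ≠ 0; add g_3 = 4/9x_1 + 4/3x_2^3 - 13/9x_2^2 - 64/9x_2 + 80/9 to the basis.

S(f_1,g_3): lcm = x_1^2. S = -3x_1x_2^3 + 13/4x_1x_2^2 + 16x_1x_2 - 61/3x_1 + 4/3x_2^2 + 1/3x_2 - 20/3.
  leading term x_1x_2^3: subtract (1/3x_2^2)·f_2 from -3x_1x_2^3 + 13/4x_1x_2^2 + 16x_1x_2 - 61/3x_1 + 4/3x_2^2 + 1/3x_2 - 20/3 → -3/4x_1x_2^2 + 16x_1x_2 - 61/3x_1 - x_2^3 + 4/3x_2^2 + 1/3x_2 - 20/3
  leading term x_1x_2^2: subtract (1/12x_2)·f_2 from -3/4x_1x_2^2 + 16x_1x_2 - 61/3x_1 - x_2^3 + 4/3x_2^2 + 1/3x_2 - 20/3 → 15x_1x_2 - 61/3x_1 - x_2^3 + 13/12x_2^2 + 1/3x_2 - 20/3
  leading term x_1x_2: subtract (-5/3)·f_2 from 15x_1x_2 - 61/3x_1 - x_2^3 + 13/12x_2^2 + 1/3x_2 - 20/3 → -1/3x_1 - x_2^3 + 13/12x_2^2 + 16/3x_2 - 20/3
  leading term x_1: subtract (-3/4)·g_3 from -1/3x_1 - x_2^3 + 13/12x_2^2 + 16/3x_2 - 20/3 → 0
  remainder 0.

S(f_2,g_3): lcm = x_1x_2. S = -4/3x_1 - 3x_2^4 + 13/4x_2^3 + 16x_2^2 - 61/3x_2.
  leading term x_1: subtract (-3)·g_3 from -4/3x_1 - 3x_2^4 + 13/4x_2^3 + 16x_2^2 - 61/3x_2 → -3x_2^4 + 29/4x_2^3 + 35/3x_2^2 - 125/3x_2 + 80/3
  leading term x_2^4: no divisor's leading term divides it; move -3x_2^4 to the remainder.
  leading term x_2^3: no divisor's leading term divides it; move 29/4x_2^3 to the remainder.
  leading term x_2^2: no divisor's leading term divides it; move 35/3x_2^2 to the remainder.
  leading term x_2: no divisor's leading term divides it; move -125/3x_2 to the remainder.
  leading term 1: no divisor's leading term divides it; move 80/3 to the remainder.
  remainder -3x_2^4 + 29/4x_2^3 + 35/3x_2^2 - 125/3x_2 + 80/3 ≠ 0; add g_4 = -3x_2^4 + 29/4x_2^3 + 35/3x_2^2 - 125/3x_2 + 80/3 to the basis.

S(f_1,g_4): leading monomials are coprime, so the S-polynomial reduces to 0 (Buchberger's first criterion).
S(f_2,g_4): lcm = x_1x_2^4. S = 13/12x_1x_2^3 + 35/9x_1x_2^2 - 125/9x_1x_2 + 80/9x_1 - 1/3x_2^4.
  leading term x_1x_2^3: subtract (-13/108x_2^2)·f_2 from 13/12x_1x_2^3 + 35/9x_1x_2^2 - 125/9x_1x_2 + 80/9x_1 - 1/3x_2^4 → 16/3x_1x_2^2 - 125/9x_1x_2 + 80/9x_1 - 1/3x_2^4 + 13/36x_2^3
  leading term x_1x_2^2: subtract (-16/27x_2)·f_2 from 16/3x_1x_2^2 - 125/9x_1x_2 + 80/9x_1 - 1/3x_2^4 + 13/36x_2^3 → -61/9x_1x_2 + 80/9x_1 - 1/3x_2^4 + 13/36x_2^3 + 16/9x_2^2
  leading term x_1x_2: subtract (61/81)·f_2 from -61/9x_1x_2 + 80/9x_1 - 1/3x_2^4 + 13/36x_2^3 + 16/9x_2^2 → -4/27x_1 - 1/3x_2^4 + 13/36x_2^3 + 16/9x_2^2 - 61/27x_2
  leading term x_1: subtract (-1/3)·g_3 from -4/27x_1 - 1/3x_2^4 + 13/36x_2^3 + 16/9x_2^2 - 61/27x_2 → -1/3x_2^4 + 29/36x_2^3 + 35/27x_2^2 - 125/27x_2 + 80/27
  leading term x_2^4: subtract (1/9)·g_4 from -1/3x_2^4 + 29/36x_2^3 + 35/27x_2^2 - 125/27x_2 + 80/27 → 0
  remainder 0.

S(g_3,g_4): leading monomials are coprime, so the S-polynomial reduces to 0 (Buchberger's first criterion).
Every S-polynomial of the final basis reduces to 0, so we have a Gröbner basis.
Inter-reduce: drop elements whose leading term is divisible by another's, tail-reduce, and make monic.

G = {x_1 + 3x_2^3 - 13/4x_2^2 - 16x_2 + 20, x_2^4 - 29/12x_2^3 - 35/9x_2^2 + 125/9x_2 - 80/9}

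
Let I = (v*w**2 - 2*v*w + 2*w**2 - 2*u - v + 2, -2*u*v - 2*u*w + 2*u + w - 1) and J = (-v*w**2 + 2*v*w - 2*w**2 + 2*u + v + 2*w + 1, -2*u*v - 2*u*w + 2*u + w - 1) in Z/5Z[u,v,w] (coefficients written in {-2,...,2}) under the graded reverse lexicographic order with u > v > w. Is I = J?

Since reduced Gröbner bases are canonical representatives of ideals under a given ordering, it suffices to compute and compare them.
Buchberger on the first generating set:
f_1 = v*w**2 - 2*v*w + 2*w**2 - 2*u - v + 2, LT = v*w**2.
f_2 = -2*u*v - 2*u*w + 2*u + w - 1, LT = u*v.

S(f_1,f_2): lcm = u*v*w**2. S = -u*w**3 - 2*u*v*w - 2*u*w**2 - 2*w**3 - 2*u**2 - u*v + 2*w**2 + 2*u.
  leading term u*w**3: no divisor's leading term divides it; move -u*w**3 to the remainder.
  leading term u*v*w: subtract (w)·f_2 from -2*u*v*w - 2*u*w**2 - 2*w**3 - 2*u**2 - u*v + 2*w**2 + 2*u → -2*w**3 - 2*u**2 - u*v - 2*u*w + w**2 + 2*u + w
  leading term w**3: no divisor's leading term divides it; move -2*w**3 to the remainder.
  leading term u**2: no divisor's leading term divides it; move -2*u**2 to the remainder.
  leading term u*v: subtract (-2)·f_2 from -u*v - 2*u*w + w**2 + 2*u + w → -u*w + w**2 + u - 2*w - 2
  leading term u*w: no divisor's leading term divides it; move -u*w to the remainder.
  leading term w**2: no divisor's leading term divides it; move w**2 to the remainder.
  leading term u: no divisor's leading term divides it; move u to the remainder.
  leading term w: no divisor's leading term divides it; move -2*w to the remainder.
  leading term 1: no divisor's leading term divides it; move -2 to the remainder.
  remainder -u*w**3 - 2*w**3 - 2*u**2 - u*w + w**2 + u - 2*w - 2 ≠ 0; add g_3 = -u*w**3 - 2*w**3 - 2*u**2 - u*w + w**2 + u - 2*w - 2 to the basis.

The other S-polynomials (S(f_1,g_3), S(f_2,g_3)) all reduce to 0 modulo the current basis, so we have a Gröbner basis.
Inter-reduce: drop elements whose leading term is divisible by another's, tail-reduce, and make monic.
Reduced Gröbner basis: {u*w**3 + 2*w**3 + 2*u**2 + u*w - w**2 - u + 2*w + 2, v*w**2 - 2*v*w + 2*w**2 - 2*u - v + 2, u*v + u*w - u + 2*w - 2}.

Buchberger on the second generating set:
h_1 = -v*w**2 + 2*v*w - 2*w**2 + 2*u + v + 2*w + 1, LT = v*w**2.
h_2 = -2*u*v - 2*u*w + 2*u + w - 1, LT = u*v.

S(h_1,h_2): lcm = u*v*w**2. S = -u*w**3 - 2*u*v*w - 2*u*w**2 - 2*w**3 - 2*u**2 - u*v - 2*u*w + 2*w**2 - u.
  leading term u*w**3: no divisor's leading term divides it; move -u*w**3 to the remainder.
  leading term u*v*w: subtract (w)·h_2 from -2*u*v*w - 2*u*w**2 - 2*w**3 - 2*u**2 - u*v - 2*u*w + 2*w**2 - u → -2*w**3 - 2*u**2 - u*v + u*w + w**2 - u + w
  leading term w**3: no divisor's leading term divides it; move -2*w**3 to the remainder.
  leading term u**2: no divisor's leading term divides it; move -2*u**2 to the remainder.
  leading term u*v: subtract (-2)·h_2 from -u*v + u*w + w**2 - u + w → 2*u*w + w**2 - 2*u - 2*w - 2
  leading term u*w: no divisor's leading term divides it; move 2*u*w to the remainder.
  leading term w**2: no divisor's leading term divides it; move w**2 to the remainder.
  leading term u: no divisor's leading term divides it; move -2*u to the remainder.
  leading term w: no divisor's leading term divides it; move -2*w to the remainder.
  leading term 1: no divisor's leading term divides it; move -2 to the remainder.
  remainder -u*w**3 - 2*w**3 - 2*u**2 + 2*u*w + w**2 - 2*u - 2*w - 2 ≠ 0; add k_3 = -u*w**3 - 2*w**3 - 2*u**2 + 2*u*w + w**2 - 2*u - 2*w - 2 to the basis.

The other S-polynomials (S(h_1,k_3), S(h_2,k_3)) all reduce to 0 modulo the current basis, so we have a Gröbner basis.
Inter-reduce: drop elements whose leading term is divisible by another's, tail-reduce, and make monic.
Reduced Gröbner basis: {u*w**3 + 2*w**3 + 2*u**2 - 2*u*w - w**2 + 2*u + 2*w + 2, v*w**2 - 2*v*w + 2*w**2 - 2*u - v - 2*w - 1, u*v + u*w - u + 2*w - 2}.

Since the reduced bases disagree, the two ideals are not the same.
The choice of monomial ordering does not affect the verdict — as long as both bases are computed under the same ordering, their equality decides ideal equality.

No, the ideals differ.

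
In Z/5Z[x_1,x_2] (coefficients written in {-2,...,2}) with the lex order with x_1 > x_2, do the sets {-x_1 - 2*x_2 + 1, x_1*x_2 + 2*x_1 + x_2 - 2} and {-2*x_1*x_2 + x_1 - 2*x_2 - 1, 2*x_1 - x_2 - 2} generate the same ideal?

Since reduced Gröbner bases are canonical representatives of ideals under a given ordering, it suffices to compute and compare them.
Buchberger on the first generating set:
f_1 = -x_1 - 2*x_2 + 1, LT = x_1.
f_2 = x_1*x_2 + 2*x_1 + x_2 - 2, LT = x_1*x_2.

S(f_1,f_2): lcm = x_1*x_2. S = -2*x_1 + 2*x_2**2 - 2*x_2 + 2.
  reduce S modulo (f_1, f_2):
  remainder 2*x_2**2 + 2*x_2 ≠ 0; add g_3 = 2*x_2**2 + 2*x_2 to the basis.

The other S-polynomials (S(f_1,g_3), S(f_2,g_3)) all reduce to 0 modulo the current basis, so we have a Gröbner basis.
Inter-reduce: drop elements whose leading term is divisible by another's, tail-reduce, and make monic.
Reduced Gröbner basis: {x_1 + 2*x_2 - 1, x_2**2 + x_2}.

Buchberger on the second generating set:
h_1 = -2*x_1*x_2 + x_1 - 2*x_2 - 1, LT = x_1*x_2.
h_2 = 2*x_1 - x_2 - 2, LT = x_1.

S(h_1,h_2): lcm = x_1*x_2. S = 2*x_1 - 2*x_2**2 + 2*x_2 - 2.
  reduce S modulo (h_1, h_2):
  remainder -2*x_2**2 - 2*x_2 ≠ 0; add k_3 = -2*x_2**2 - 2*x_2 to the basis.

The other S-polynomials (S(h_1,k_3), S(h_2,k_3)) all reduce to 0 modulo the current basis, so we have a Gröbner basis.
Inter-reduce: drop elements whose leading term is divisible by another's, tail-reduce, and make monic.
Reduced Gröbner basis: {x_1 + 2*x_2 - 1, x_2**2 + x_2}.

The two bases agree; hence the ideals are identical.

Yes, the ideals are equal.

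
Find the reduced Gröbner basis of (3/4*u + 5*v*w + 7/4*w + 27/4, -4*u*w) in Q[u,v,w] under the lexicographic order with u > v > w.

G = {u + 20/3*v*w + 7/3*w + 9, v*w**2 + 7/20*w**2 + 27/20*w}

f_1 = 3/4*u + 5*v*w + 7/4*w + 27/4, LT = u.
f_2 = -4*u*w, LT = u*w.

S(f_1,f_2): lcm = u*w. S = 20/3*v*w**2 + 7/3*w**2 + 9*w.
  reduce S modulo (f_1, f_2):
  remainder 20/3*v*w**2 + 7/3*w**2 + 9*w ≠ 0; add g_3 = 20/3*v*w**2 + 7/3*w**2 + 9*w to the basis.

The other S-polynomials (S(f_1,g_3), S(f_2,g_3)) all reduce to 0 modulo the current basis, so we have a Gröbner basis.
Inter-reduce: drop elements whose leading term is divisible by another's, tail-reduce, and make monic.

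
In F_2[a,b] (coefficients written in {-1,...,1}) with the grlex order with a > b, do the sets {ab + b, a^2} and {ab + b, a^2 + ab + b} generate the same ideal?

Equality of ideals is decidable: compute both reduced Gröbner bases (unique for the ordering) and check whether they agree.
Buchberger on the first generating set:
f_1 = ab + b, LT = ab.
f_2 = a^2, LT = a^2.

S(f_1,f_2): lcm = a^2b. S = ab.
  reduce S modulo (f_1, f_2):
  remainder b ≠ 0; add g_3 = b to the basis.

The other S-polynomials (S(f_1,g_3), S(f_2,g_3)) all reduce to 0 modulo the current basis, so we have a Gröbner basis.
Inter-reduce: drop elements whose leading term is divisible by another's, tail-reduce, and make monic.
Reduced Gröbner basis: {a^2, b}.

Buchberger on the second generating set:
h_1 = ab + b, LT = ab.
h_2 = a^2 + ab + b, LT = a^2.

S(h_1,h_2): lcm = a^2b. S = ab^2 + ab + b^2.
  reduce S modulo (h_1, h_2):
  remainder b ≠ 0; add k_3 = b to the basis.

The other S-polynomials (S(h_1,k_3), S(h_2,k_3)) all reduce to 0 modulo the current basis, so we have a Gröbner basis.
Inter-reduce: drop elements whose leading term is divisible by another's, tail-reduce, and make monic.
Reduced Gröbner basis: {a^2, b}.

Same reduced basis, so the two generating sets span the same ideal.

Yes, the ideals are equal.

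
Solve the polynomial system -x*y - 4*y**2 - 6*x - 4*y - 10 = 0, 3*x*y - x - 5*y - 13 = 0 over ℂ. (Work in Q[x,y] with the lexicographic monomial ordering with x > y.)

Compute a lex Gröbner basis by Buchberger's algorithm.
f_1 = -x*y - 6*x - 4*y**2 - 4*y - 10, LT = x*y.
f_2 = 3*x*y - x - 5*y - 13, LT = x*y.

S(f_1,f_2): lcm = x*y. S = 19/3*x + 4*y**2 + 17/3*y + 43/3.
  leading term x: no divisor's leading term divides it; move 19/3*x to the remainder.
  leading term y**2: no divisor's leading term divides it; move 4*y**2 to the remainder.
  leading term y: no divisor's leading term divides it; move 17/3*y to the remainder.
  leading term 1: no divisor's leading term divides it; move 43/3 to the remainder.
  remainder 19/3*x + 4*y**2 + 17/3*y + 43/3 ≠ 0; add h_3 = 19/3*x + 4*y**2 + 17/3*y + 43/3 to the basis.

S(f_1,h_3): lcm = x*y. S = 6*x - 12/19*y**3 + 59/19*y**2 + 33/19*y + 10.
  leading term x: subtract (18/19)·h_3 from 6*x - 12/19*y**3 + 59/19*y**2 + 33/19*y + 10 → -12/19*y**3 - 13/19*y**2 - 69/19*y - 68/19
  leading term y**3: no divisor's leading term divides it; move -12/19*y**3 to the remainder.
  leading term y**2: no divisor's leading term divides it; move -13/19*y**2 to the remainder.
  leading term y: no divisor's leading term divides it; move -69/19*y to the remainder.
  leading term 1: no divisor's leading term divides it; move -68/19 to the remainder.
  remainder -12/19*y**3 - 13/19*y**2 - 69/19*y - 68/19 ≠ 0; add h_4 = -12/19*y**3 - 13/19*y**2 - 69/19*y - 68/19 to the basis.

The other S-polynomials (S(f_2,h_3), S(f_1,h_4), S(f_2,h_4), S(h_3,h_4)) all reduce to 0 modulo the current basis, so we have a Gröbner basis.
Inter-reduce: drop elements whose leading term is divisible by another's, tail-reduce, and make monic.
Reduced Gröbner basis: {x + 12/19*y**2 + 17/19*y + 43/19, y**3 + 13/12*y**2 + 23/4*y + 17/3}.

A lex Gröbner basis eliminates variables successively. Here y**3 + 13/12*y**2 + 23/4*y + 17/3 depends only on y, with roots {-1, -1/24 - sqrt(3263)*I/24, -1/24 + sqrt(3263)*I/24}; lifting each root through the earlier basis elements recovers the full solutions.
  y = -1: the earlier basis element becomes x + 2 = 0, giving x = -2 — point (-2, -1).
  y = -1/24 - sqrt(3263)*I/24: the earlier basis element becomes x - 77/57 - 2*sqrt(3263)*I/57 = 0, giving x = 77/57 + 2*sqrt(3263)*I/57 — point (77/57 + 2*sqrt(3263)*I/57, -1/24 - sqrt(3263)*I/24).
  y = -1/24 + sqrt(3263)*I/24: the earlier basis element becomes x - 77/57 + 2*sqrt(3263)*I/57 = 0, giving x = 77/57 - 2*sqrt(3263)*I/57 — point (77/57 - 2*sqrt(3263)*I/57, -1/24 + sqrt(3263)*I/24).
Each listed point satisfies every original equation (direct substitution).

{(-2, -1), (77/57 + 2*sqrt(3263)*I/57, -1/24 - sqrt(3263)*I/24), (77/57 - 2*sqrt(3263)*I/57, -1/24 + sqrt(3263)*I/24)}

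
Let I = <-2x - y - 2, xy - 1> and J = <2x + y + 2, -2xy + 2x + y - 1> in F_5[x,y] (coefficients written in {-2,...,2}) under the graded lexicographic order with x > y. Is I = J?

For a fixed monomial order, each ideal has a unique reduced Gröbner basis; comparing bases decides equality.
Buchberger on the first generating set:
f_1 = -2x - y - 2, LT = x.
f_2 = xy - 1, LT = xy.

S(f_1,f_2): lcm = xy. S = -2y^2 + y + 1.
  reduce S modulo (f_1, f_2):
  remainder -2y^2 + y + 1 ≠ 0; add g_3 = -2y^2 + y + 1 to the basis.

The other S-polynomials (S(f_1,g_3), S(f_2,g_3)) all reduce to 0 modulo the current basis, so we have a Gröbner basis.
Inter-reduce: drop elements whose leading term is divisible by another's, tail-reduce, and make monic.
Reduced Gröbner basis: {y^2 + 2y + 2, x - 2y + 1}.

Buchberger on the second generating set:
h_1 = 2x + y + 2, LT = x.
h_2 = -2xy + 2x + y - 1, LT = xy.

S(h_1,h_2): lcm = xy. S = -2y^2 + x - y + 2.
  reduce S modulo (h_1, h_2):
  remainder -2y^2 + y + 1 ≠ 0; add k_3 = -2y^2 + y + 1 to the basis.

The other S-polynomials (S(h_1,k_3), S(h_2,k_3)) all reduce to 0 modulo the current basis, so we have a Gröbner basis.
Inter-reduce: drop elements whose leading term is divisible by another's, tail-reduce, and make monic.
Reduced Gröbner basis: {y^2 + 2y + 2, x - 2y + 1}.

These coincide, so the ideals are equal.
The same test decides containment: I ⊆ J iff every generator of I reduces to 0 modulo a Gröbner basis of J.

Yes, the ideals are equal.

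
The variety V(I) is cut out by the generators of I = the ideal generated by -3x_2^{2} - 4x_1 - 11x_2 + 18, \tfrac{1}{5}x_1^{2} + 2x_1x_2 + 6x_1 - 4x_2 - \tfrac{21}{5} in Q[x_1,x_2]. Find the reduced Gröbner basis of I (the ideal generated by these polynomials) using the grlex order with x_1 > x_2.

f_1 = -3x_2^{2} - 4x_1 - 11x_2 + 18, LT = x_2^{2}.
f_2 = \tfrac{1}{5}x_1^{2} + 2x_1x_2 + 6x_1 - 4x_2 - \tfrac{21}{5}, LT = x_1^{2}.

S(f_1,f_2): leading monomials are coprime, so the S-polynomial reduces to 0 (Buchberger's first criterion).
Every S-polynomial of the final basis reduces to 0, so we have a Gröbner basis.

G = {x_1^{2} + 10x_1x_2 + 30x_1 - 20x_2 - 21, x_2^{2} + \tfrac{4}{3}x_1 + \tfrac{11}{3}x_2 - 6}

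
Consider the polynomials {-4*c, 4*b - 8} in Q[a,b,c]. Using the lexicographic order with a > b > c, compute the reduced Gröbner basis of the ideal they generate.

Buchberger's algorithm terminates because the ascending chain of leading-term ideals stabilizes.

f_1 = -4*c, LT = c.
f_2 = 4*b - 8, LT = b.

The S-polynomials (S(f_1,f_2)) all reduce to 0 modulo the current basis, so we have a Gröbner basis.

G = {b - 2, c}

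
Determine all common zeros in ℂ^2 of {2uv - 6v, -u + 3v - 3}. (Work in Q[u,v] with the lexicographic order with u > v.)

{(-3, 0), (3, 2)}

Compute a lex Gröbner basis by Buchberger's algorithm.
f_1 = 2uv - 6v, LT = uv.
f_2 = -u + 3v - 3, LT = u.

S(f_1,f_2): lcm = uv. S = 3v^{2} - 6v.
  leading term v^{2}: no divisor's leading term divides it; move 3v^{2} to the remainder.
  leading term v: no divisor's leading term divides it; move -6v to the remainder.
  remainder 3v^{2} - 6v ≠ 0; add h_3 = 3v^{2} - 6v to the basis.

The other S-polynomials (S(f_1,h_3), S(f_2,h_3)) all reduce to 0 modulo the current basis, so we have a Gröbner basis.
Inter-reduce: drop elements whose leading term is divisible by another's, tail-reduce, and make monic.
Reduced Gröbner basis: {u - 3v + 3, v^{2} - 2v}.

The lex basis is triangular: the last element involves only v. Solving v^{2} - 2v = 0 gives v ∈ {0, 2}; substituting each value into the earlier elements determines the remaining variables.
  v = 0: the earlier basis element becomes u + 3 = 0, giving u = -3 — point (-3, 0).
  v = 2: the earlier basis element becomes u - 3 = 0, giving u = 3 — point (3, 2).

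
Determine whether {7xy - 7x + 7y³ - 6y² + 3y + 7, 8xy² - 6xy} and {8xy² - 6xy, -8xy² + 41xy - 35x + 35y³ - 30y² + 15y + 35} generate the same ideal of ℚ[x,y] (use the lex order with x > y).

Yes, the ideals are equal.

Since reduced Gröbner bases are canonical representatives of ideals under a given ordering, it suffices to compute and compare them.
Buchberger on the first generating set:
f_1 = 7xy - 7x + 7y³ - 6y² + 3y + 7, LT = xy.
f_2 = 8xy² - 6xy, LT = xy².

S(f_1,f_2): lcm = xy². S = -¼xy + y⁴ - 6/7y³ + 3/7y² + y.
  leading term xy: subtract (-1/28)·f_1 from -¼xy + y⁴ - 6/7y³ + 3/7y² + y → -¼x + y⁴ - 17/28y³ + 3/14y² + 31/28y + ¼
  leading term x: no divisor's leading term divides it; move -¼x to the remainder.
  leading term y⁴: no divisor's leading term divides it; move y⁴ to the remainder.
  leading term y³: no divisor's leading term divides it; move -17/28y³ to the remainder.
  leading term y²: no divisor's leading term divides it; move 3/14y² to the remainder.
  leading term y: no divisor's leading term divides it; move 31/28y to the remainder.
  leading term 1: no divisor's leading term divides it; move ¼ to the remainder.
  remainder -¼x + y⁴ - 17/28y³ + 3/14y² + 31/28y + ¼ ≠ 0; add g_3 = -¼x + y⁴ - 17/28y³ + 3/14y² + 31/28y + ¼ to the basis.

S(f_1,g_3): lcm = xy. S = -x + 4y⁵ - 17/7y⁴ + 13/7y³ + 25/7y² + 10/7y + 1.
  leading term x: subtract (4)·g_3 from -x + 4y⁵ - 17/7y⁴ + 13/7y³ + 25/7y² + 10/7y + 1 → 4y⁵ - 45/7y⁴ + 30/7y³ + 19/7y² - 3y
  leading term y⁵: no divisor's leading term divides it; move 4y⁵ to the remainder.
  leading term y⁴: no divisor's leading term divides it; move -45/7y⁴ to the remainder.
  leading term y³: no divisor's leading term divides it; move 30/7y³ to the remainder.
  leading term y²: no divisor's leading term divides it; move 19/7y² to the remainder.
  leading term y: no divisor's leading term divides it; move -3y to the remainder.
  remainder 4y⁵ - 45/7y⁴ + 30/7y³ + 19/7y² - 3y ≠ 0; add g_4 = 4y⁵ - 45/7y⁴ + 30/7y³ + 19/7y² - 3y to the basis.

The other S-polynomials (S(f_2,g_3), S(f_1,g_4), S(f_2,g_4), S(g_3,g_4)) all reduce to 0 modulo the current basis, so we have a Gröbner basis.
Inter-reduce: drop elements whose leading term is divisible by another's, tail-reduce, and make monic.
Reduced Gröbner basis: {x - 4y⁴ + 17/7y³ - 6/7y² - 31/7y - 1, y⁵ - 45/28y⁴ + 15/14y³ + 19/28y² - ¾y}.

Buchberger on the second generating set:
h_1 = 8xy² - 6xy, LT = xy².
h_2 = -8xy² + 41xy - 35x + 35y³ - 30y² + 15y + 35, LT = xy².

S(h_1,h_2): lcm = xy². S = 35/8xy - 35/8x + 35/8y³ - 15/4y² + 15/8y + 35/8.
  leading term xy: no divisor's leading term divides it; move 35/8xy to the remainder.
  leading term x: no divisor's leading term divides it; move -35/8x to the remainder.
  leading term y³: no divisor's leading term divides it; move 35/8y³ to the remainder.
  leading term y²: no divisor's leading term divides it; move -15/4y² to the remainder.
  leading term y: no divisor's leading term divides it; move 15/8y to the remainder.
  leading term 1: no divisor's leading term divides it; move 35/8 to the remainder.
  remainder 35/8xy - 35/8x + 35/8y³ - 15/4y² + 15/8y + 35/8 ≠ 0; add k_3 = 35/8xy - 35/8x + 35/8y³ - 15/4y² + 15/8y + 35/8 to the basis.

S(h_1,k_3): lcm = xy². S = ¼xy - y⁴ + 6/7y³ - 3/7y² - y.
  leading term xy: subtract (2/35)·k_3 from ¼xy - y⁴ + 6/7y³ - 3/7y² - y → ¼x - y⁴ + 17/28y³ - 3/14y² - 31/28y - ¼
  leading term x: no divisor's leading term divides it; move ¼x to the remainder.
  leading term y⁴: no divisor's leading term divides it; move -y⁴ to the remainder.
  leading term y³: no divisor's leading term divides it; move 17/28y³ to the remainder.
  leading term y²: no divisor's leading term divides it; move -3/14y² to the remainder.
  leading term y: no divisor's leading term divides it; move -31/28y to the remainder.
  leading term 1: no divisor's leading term divides it; move -¼ to the remainder.
  remainder ¼x - y⁴ + 17/28y³ - 3/14y² - 31/28y - ¼ ≠ 0; add k_4 = ¼x - y⁴ + 17/28y³ - 3/14y² - 31/28y - ¼ to the basis.

S(h_1,k_4): lcm = xy². S = -¾xy + 4y⁶ - 17/7y⁵ + 6/7y⁴ + 31/7y³ + y².
  leading term xy: subtract (-6/35)·k_3 from -¾xy + 4y⁶ - 17/7y⁵ + 6/7y⁴ + 31/7y³ + y² → -¾x + 4y⁶ - 17/7y⁵ + 6/7y⁴ + 145/28y³ + 5/14y² + 9/28y + ¾
  leading term x: subtract (-3)·k_4 from -¾x + 4y⁶ - 17/7y⁵ + 6/7y⁴ + 145/28y³ + 5/14y² + 9/28y + ¾ → 4y⁶ - 17/7y⁵ - 15/7y⁴ + 7y³ - 2/7y² - 3y
  leading term y⁶: no divisor's leading term divides it; move 4y⁶ to the remainder.
  leading term y⁵: no divisor's leading term divides it; move -17/7y⁵ to the remainder.
  leading term y⁴: no divisor's leading term divides it; move -15/7y⁴ to the remainder.
  leading term y³: no divisor's leading term divides it; move 7y³ to the remainder.
  leading term y²: no divisor's leading term divides it; move -2/7y² to the remainder.
  leading term y: no divisor's leading term divides it; move -3y to the remainder.
  remainder 4y⁶ - 17/7y⁵ - 15/7y⁴ + 7y³ - 2/7y² - 3y ≠ 0; add k_5 = 4y⁶ - 17/7y⁵ - 15/7y⁴ + 7y³ - 2/7y² - 3y to the basis.

S(k_3,k_4): lcm = xy. S = -x + 4y⁵ - 17/7y⁴ + 13/7y³ + 25/7y² + 10/7y + 1.
  leading term x: subtract (-4)·k_4 from -x + 4y⁵ - 17/7y⁴ + 13/7y³ + 25/7y² + 10/7y + 1 → 4y⁵ - 45/7y⁴ + 30/7y³ + 19/7y² - 3y
  leading term y⁵: no divisor's leading term divides it; move 4y⁵ to the remainder.
  leading term y⁴: no divisor's leading term divides it; move -45/7y⁴ to the remainder.
  leading term y³: no divisor's leading term divides it; move 30/7y³ to the remainder.
  leading term y²: no divisor's leading term divides it; move 19/7y² to the remainder.
  leading term y: no divisor's leading term divides it; move -3y to the remainder.
  remainder 4y⁵ - 45/7y⁴ + 30/7y³ + 19/7y² - 3y ≠ 0; add k_6 = 4y⁵ - 45/7y⁴ + 30/7y³ + 19/7y² - 3y to the basis.

The other S-polynomials (S(h_2,k_3), S(h_2,k_4), S(h_1,k_5), S(h_2,k_5), S(k_3,k_5), S(k_4,k_5), S(h_1,k_6), S(h_2,k_6), S(k_3,k_6), S(k_4,k_6), S(k_5,k_6)) all reduce to 0 modulo the current basis, so we have a Gröbner basis.
Inter-reduce: drop elements whose leading term is divisible by another's, tail-reduce, and make monic.
Reduced Gröbner basis: {x - 4y⁴ + 17/7y³ - 6/7y² - 31/7y - 1, y⁵ - 45/28y⁴ + 15/14y³ + 19/28y² - ¾y}.

These coincide, so the ideals are equal.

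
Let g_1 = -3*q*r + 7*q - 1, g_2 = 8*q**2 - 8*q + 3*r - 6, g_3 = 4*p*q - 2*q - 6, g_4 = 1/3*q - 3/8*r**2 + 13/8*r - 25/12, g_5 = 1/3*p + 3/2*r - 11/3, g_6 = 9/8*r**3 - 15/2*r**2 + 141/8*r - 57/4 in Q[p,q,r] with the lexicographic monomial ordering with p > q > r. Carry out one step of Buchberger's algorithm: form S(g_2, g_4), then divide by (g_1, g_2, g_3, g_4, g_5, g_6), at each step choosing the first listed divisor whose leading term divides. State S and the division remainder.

S(g_2, g_4) = 9/8*q*r**2 - 39/8*q*r + 21/4*q + 3/8*r - 3/4; remainder on division = 0.

lcm(LM(g_2), LM(g_4)) = q**2.
S = (lcm/LT(g_2))·g_2 − (lcm/LT(g_4))·g_4 = 9/8*q*r**2 - 39/8*q*r + 21/4*q + 3/8*r - 3/4.
Reduce S modulo (g_1, g_2, g_3, g_4, g_5, g_6) in that order:
  leading term q*r**2: subtract (-3/8*r)·g_1 from 9/8*q*r**2 - 39/8*q*r + 21/4*q + 3/8*r - 3/4 → -9/4*q*r + 21/4*q - 3/4
  leading term q*r: subtract (3/4)·g_1 from -9/4*q*r + 21/4*q - 3/4 → 0
The remainder is 0, so this S-polynomial contributes no new basis element.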